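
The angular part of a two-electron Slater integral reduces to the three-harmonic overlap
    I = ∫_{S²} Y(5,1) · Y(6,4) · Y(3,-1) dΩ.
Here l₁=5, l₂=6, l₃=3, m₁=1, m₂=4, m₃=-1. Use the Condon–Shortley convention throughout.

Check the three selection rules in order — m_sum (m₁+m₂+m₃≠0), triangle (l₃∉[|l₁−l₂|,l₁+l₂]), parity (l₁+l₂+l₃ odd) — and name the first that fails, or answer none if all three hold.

m₁+m₂+m₃ = 1 + 4 − 1 = 4  ✗
triangle: |5−6|=1 ≤ l₃=3 ≤ 5+6=11
parity: l₁+l₂+l₃ = 14 is even

m_sum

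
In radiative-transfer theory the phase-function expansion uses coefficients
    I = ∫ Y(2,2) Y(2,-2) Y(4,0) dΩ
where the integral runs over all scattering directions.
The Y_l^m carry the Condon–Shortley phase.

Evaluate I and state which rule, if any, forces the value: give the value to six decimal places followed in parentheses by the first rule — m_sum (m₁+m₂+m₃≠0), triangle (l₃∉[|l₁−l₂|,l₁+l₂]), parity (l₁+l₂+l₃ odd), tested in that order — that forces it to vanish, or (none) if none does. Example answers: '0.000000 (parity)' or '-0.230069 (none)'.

0.040299 (none)

Checks pass: Σm=0; 8 even; l₃=4∈[0,4].
(2·2+1)(2·2+1)(2·4+1) = 225
Δ: 0! 4! 4! / 9! → 1/630
sum: t=0:+1/16 = 1/16
3j²(2 2 4; 0 0 0) = Δ·Π!·Σ² = 2/35  (sign +1)
sum: t=0:+1/576 = 1/576
3j²(2 2 4; 2 -2 0) = Δ·Π!·Σ² = 1/630  (sign +1)
combine: 4πI² = 225·2/35·1/630 = 1/49
take √, sign +1: I = 0.04029926
No selection rule forces the value: the integral is nonzero (none).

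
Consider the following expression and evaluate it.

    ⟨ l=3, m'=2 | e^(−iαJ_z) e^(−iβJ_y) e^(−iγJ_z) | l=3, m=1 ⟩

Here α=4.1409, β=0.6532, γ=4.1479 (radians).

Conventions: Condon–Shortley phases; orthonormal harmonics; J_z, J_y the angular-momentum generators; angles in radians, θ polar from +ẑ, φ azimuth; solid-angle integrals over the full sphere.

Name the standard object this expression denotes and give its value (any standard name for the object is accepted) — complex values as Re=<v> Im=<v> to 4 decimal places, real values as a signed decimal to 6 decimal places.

This is a Wigner D-matrix element — the rotation-matrix element ⟨l m'| R(α,β,γ) |l m⟩ in the angular-momentum basis.
First d^3_{2,1}(β=0.6532), then the phase factors e^{-i(2)α} and e^{-i(1)γ}:
c=cos(0.653200/2)=0.947139, s=sin(0.653200/2)=0.320825; N=√[120·1·24·2]=75.894664
The bounds max(0,m−m')=0 and min(l+m,l−m')=1 give 2 terms
  k=0: (−1)^1·75.8947/(24)·0.9471^5·0.3208^1 = -0.773278
  k=1: (−1)^2·75.8947/(12)·0.9471^3·0.3208^3 = +0.177449
d^3_{2,1}(0.6532) = -0.773278 +0.177449 = -0.595829
Phases: e^{-i·(2)·4.1409}=-0.414887-0.909873i, e^{-i·(1)·4.1479}=-0.534984+0.844862i ⇒ D=-0.590272-0.081179i

Wigner D-matrix element, Re=-0.5903 Im=-0.0812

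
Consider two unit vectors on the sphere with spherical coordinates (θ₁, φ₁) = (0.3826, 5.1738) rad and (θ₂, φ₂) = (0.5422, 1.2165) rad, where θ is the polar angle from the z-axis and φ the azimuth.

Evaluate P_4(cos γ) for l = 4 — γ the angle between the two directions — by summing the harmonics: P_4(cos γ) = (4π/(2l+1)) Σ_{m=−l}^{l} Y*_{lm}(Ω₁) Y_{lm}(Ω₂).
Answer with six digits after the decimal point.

-0.428091

Term-by-term m-sum for l=4 (normalisation 4π/9 = 1.396263):
  term(m=-4) = -0.000268-0.000033i   from Y*(Ω₁)=-0.002333+0.008274i, Y(Ω₂)=+0.004801+0.031008i
  term(m=-3) = +0.006840-0.005697i   from Y*(Ω₁)=-0.059373+0.011207i, Y(Ω₂)=-0.128722+0.071649i
  term(m=-2) = -0.005229+0.086149i   from Y*(Ω₁)=-0.141394-0.186779i, Y(Ω₂)=-0.279737-0.239758i
  term(m=-1) = -0.151698-0.161184i   from Y*(Ω₁)=+0.220620-0.443718i, Y(Ω₂)=+0.154963-0.418928i
  term(m=+0) = -0.005889+0.000000i   from Y*(Ω₁)=+0.328442-0.000000i, Y(Ω₂)=-0.017930+0.000000i
  term(m=+1) = -0.151698+0.161184i   from Y*(Ω₁)=-0.220620-0.443718i, Y(Ω₂)=-0.154963-0.418928i
  term(m=+2) = -0.005229-0.086149i   from Y*(Ω₁)=-0.141394+0.186779i, Y(Ω₂)=-0.279737+0.239758i
  term(m=+3) = +0.006840+0.005697i   from Y*(Ω₁)=+0.059373+0.011207i, Y(Ω₂)=+0.128722+0.071649i
  term(m=+4) = -0.000268+0.000033i   from Y*(Ω₁)=-0.002333-0.008274i, Y(Ω₂)=+0.004801-0.031008i
Σ over m = -0.306597+0.000000i; ×(4π/9) → -0.428091+0.000000i. Real part: -0.428091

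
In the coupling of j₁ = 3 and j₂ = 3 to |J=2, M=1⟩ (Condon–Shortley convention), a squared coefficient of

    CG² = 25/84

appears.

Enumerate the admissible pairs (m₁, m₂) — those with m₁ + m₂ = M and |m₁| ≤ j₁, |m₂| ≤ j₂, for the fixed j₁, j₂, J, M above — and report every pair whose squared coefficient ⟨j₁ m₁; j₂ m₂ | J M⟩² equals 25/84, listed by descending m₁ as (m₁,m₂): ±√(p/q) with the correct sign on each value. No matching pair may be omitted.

(3,-2): +√(25/84); (-2,3): +√(25/84)

Admissible pairs with m₁+m₂ = M = 1: (-2,3), (-1,2), (0,1), (1,0), (2,-1), (3,-2)
  (m₁,m₂)=(3,-2): CG² = 25/84, CG = +√(25/84)   ← matches the target
  (m₁,m₂)=(2,-1): CG² = 5/28, CG = −√(5/28)
  (m₁,m₂)=(1,0): CG² = 1/42, CG = +√(1/42)
  (m₁,m₂)=(0,1): CG² = 1/42, CG = +√(1/42)
  (m₁,m₂)=(-1,2): CG² = 5/28, CG = −√(5/28)
  (m₁,m₂)=(-2,3): CG² = 25/84, CG = +√(25/84)   ← matches the target
Pairs with CG² = 25/84: (3,-2): +√(25/84); (-2,3): +√(25/84)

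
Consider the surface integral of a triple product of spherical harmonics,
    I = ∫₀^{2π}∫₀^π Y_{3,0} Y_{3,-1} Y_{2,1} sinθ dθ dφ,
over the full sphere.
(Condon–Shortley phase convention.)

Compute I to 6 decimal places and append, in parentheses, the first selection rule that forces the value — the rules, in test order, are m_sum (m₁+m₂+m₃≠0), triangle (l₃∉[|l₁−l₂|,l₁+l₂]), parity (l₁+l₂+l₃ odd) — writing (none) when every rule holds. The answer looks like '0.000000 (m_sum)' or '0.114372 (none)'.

-0.059471 (none)

Rules hold: Σm=0, L=8 even, 0≤2≤6.
N = 7·7·5 = 245
Δ = 4!·2!·2!/9! = 1/3780
Racah Σ t=1..3: t=1:−1/24 t=2:+1/4 t=3:−1/24 = 1/6
⇒ 3j(3 3 2; 0 0 0)² = 4/105, sgn +1
Racah Σ t=1..2: t=1:−1/12 t=2:+1/8 = 1/24
⇒ 3j(3 3 2; 0 -1 1)² = 1/210, sgn -1
4πI² = N·(3j₀)²·(3jₘ)² = 2/45
I = -1·√(0.0444444/4π) = -0.05947080
No selection rule forces the value: the integral is nonzero (none).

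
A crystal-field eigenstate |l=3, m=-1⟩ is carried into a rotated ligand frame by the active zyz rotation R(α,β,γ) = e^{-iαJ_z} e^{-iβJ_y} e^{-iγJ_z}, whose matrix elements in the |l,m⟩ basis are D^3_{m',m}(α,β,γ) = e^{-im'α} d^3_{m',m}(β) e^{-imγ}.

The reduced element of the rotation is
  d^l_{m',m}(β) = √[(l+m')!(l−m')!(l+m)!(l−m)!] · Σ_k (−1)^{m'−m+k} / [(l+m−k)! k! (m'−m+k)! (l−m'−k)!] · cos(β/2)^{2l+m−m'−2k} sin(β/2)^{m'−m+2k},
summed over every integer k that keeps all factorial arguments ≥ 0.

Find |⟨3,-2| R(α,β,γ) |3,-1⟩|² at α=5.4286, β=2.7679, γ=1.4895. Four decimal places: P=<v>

D^3_{-2,-1}(5.4286,2.7679,1.4895) = e^{-i·-2·5.4286}·d^3_{-2,-1}(2.7679)·e^{-i·-1·1.4895}. Compute d first:
With c≡cos(β/2)=0.185761 and s≡sin(β/2)=0.982595, N=[1·120·2·24]^{1/2}=75.894664
The bounds max(0,m−m')=1 and min(l+m,l−m')=2 give 2 terms
  k=1: (−1)^0·75.8947/(24)·0.1858^5·0.9826^1 = +0.000687
  k=2: (−1)^1·75.8947/(12)·0.1858^3·0.9826^3 = -0.038461
d^3_{-2,-1}(2.7679) = +0.000687 -0.038461 = -0.037773
|D^3_{-2,-1}|² = |d^3_{-2,-1}(β)|² = (-0.037773)² = 0.001427 (the z-rotation phases have unit modulus)

P=0.0014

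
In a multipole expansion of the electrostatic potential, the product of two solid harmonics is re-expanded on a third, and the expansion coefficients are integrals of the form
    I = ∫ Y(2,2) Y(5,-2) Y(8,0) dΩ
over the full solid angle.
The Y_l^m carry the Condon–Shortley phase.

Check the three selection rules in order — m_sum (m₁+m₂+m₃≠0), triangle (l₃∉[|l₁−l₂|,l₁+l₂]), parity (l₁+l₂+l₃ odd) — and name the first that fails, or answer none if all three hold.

m₁+m₂+m₃ = 2 − 2 + 0 = 0  ✓
triangle: need |l₁−l₂| ≤ l₃ ≤ l₁+l₂ = [3,7]; l₃=8 is outside  ✗
parity: l₁+l₂+l₃ = 15 is odd

triangle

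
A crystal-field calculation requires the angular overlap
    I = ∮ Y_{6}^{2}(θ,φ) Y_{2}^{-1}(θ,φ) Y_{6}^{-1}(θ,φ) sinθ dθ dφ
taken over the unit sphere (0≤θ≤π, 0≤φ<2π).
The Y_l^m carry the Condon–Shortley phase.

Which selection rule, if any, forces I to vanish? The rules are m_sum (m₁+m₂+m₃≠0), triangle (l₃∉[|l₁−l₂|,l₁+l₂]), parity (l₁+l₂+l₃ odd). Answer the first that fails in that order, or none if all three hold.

none

m₁+m₂+m₃ = 2 − 1 − 1 = 0  ✓
triangle: |6−2|=4 ≤ l₃=6 ≤ 6+2=8  ✓
parity: l₁+l₂+l₃ = 14 is even  ✓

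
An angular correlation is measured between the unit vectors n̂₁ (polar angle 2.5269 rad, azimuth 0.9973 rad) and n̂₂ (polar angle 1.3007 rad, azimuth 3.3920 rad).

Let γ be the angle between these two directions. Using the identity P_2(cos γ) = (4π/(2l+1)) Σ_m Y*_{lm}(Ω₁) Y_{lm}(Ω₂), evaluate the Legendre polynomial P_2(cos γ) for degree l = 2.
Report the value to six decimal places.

0.087494

Summing Y*_{l m}(θ₁,φ₁)·Y_{l m}(θ₂,φ₂) over m ∈ [−2, 2]; prefactor 4π/(2·2+1) = 2.513274:
  [-2]  conj(Y_{2,-2})(Ω₁) = -0.052831+0.117106i ; Y_{2,-2}(Ω₂) = +0.314713-0.172262i ; Δ = +0.003546+0.045956i
  [-1]  conj(Y_{2,-1})(Ω₁) = -0.197485-0.305746i ; Y_{2,-1}(Ω₂) = -0.192465+0.049228i ; Δ = +0.053060+0.049124i
  [+0]  conj(Y_{2,0})(Ω₁) = +0.316093-0.000000i ; Y_{2,0}(Ω₂) = -0.248028+0.000000i ; Δ = -0.078400+0.000000i
  [+1]  conj(Y_{2,1})(Ω₁) = +0.197485-0.305746i ; Y_{2,1}(Ω₂) = +0.192465+0.049228i ; Δ = +0.053060-0.049124i
  [+2]  conj(Y_{2,2})(Ω₁) = -0.052831-0.117106i ; Y_{2,2}(Ω₂) = +0.314713+0.172262i ; Δ = +0.003546-0.045956i
Accumulated sum +0.034813+0.000000i; after 4π/(2l+1) scaling, +0.087494+0.000000i ⇒ P_2 = 0.087494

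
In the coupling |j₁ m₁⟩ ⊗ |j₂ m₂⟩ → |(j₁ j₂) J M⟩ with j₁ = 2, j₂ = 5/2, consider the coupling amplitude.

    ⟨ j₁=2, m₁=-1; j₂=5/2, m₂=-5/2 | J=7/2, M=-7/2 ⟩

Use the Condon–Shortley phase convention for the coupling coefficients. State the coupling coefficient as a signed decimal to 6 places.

+√(5/9) ≈ +0.745356

j₁+j₂−J=1  J+j₁−j₂=3  J−j₁+j₂=4  j₁+j₂+J+1=9
(j₁±m₁, j₂±m₂, J±M) = (1,3,0,5,0,7)
P² = 11520
sum k=0..0:
  [0] +1/144 = 1/144
S = 1/144
C² = P²·S² = 5/9 ; C = +0.745356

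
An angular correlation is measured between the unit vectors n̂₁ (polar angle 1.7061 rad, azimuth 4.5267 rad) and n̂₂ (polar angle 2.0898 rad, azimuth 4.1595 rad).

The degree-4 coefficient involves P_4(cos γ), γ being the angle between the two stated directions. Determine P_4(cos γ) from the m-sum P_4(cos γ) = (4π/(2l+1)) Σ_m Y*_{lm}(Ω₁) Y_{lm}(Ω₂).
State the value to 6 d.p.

0.042701

Summing Y*_{l m}(θ₁,φ₁)·Y_{l m}(θ₂,φ₂) over m ∈ [−4, 4]; prefactor 4π/(2·4+1) = 1.396263:
  m=-4: Y*=(0.314218, -0.288501)  Y=(-0.150387, 0.201666)  product (0.010926, 0.106754)
  m=-3: Y*=(-0.086840, -0.139419)  Y=(-0.404890, -0.035670)  product (0.030188, 0.059547)
  m=-2: Y*=(0.267065, -0.104008)  Y=(-0.081687, -0.162815)  product (-0.038750, -0.034986)
  m=-1: Y*=(-0.033535, -0.178520)  Y=(-0.136726, 0.221567)  product (0.044139, 0.016978)
  m=+0: Y*=(0.260837, -0.000000)  Y=(-0.239323, 0.000000)  product (-0.062424, 0.000000)
  m=+1: Y*=(0.033535, -0.178520)  Y=(0.136726, 0.221567)  product (0.044139, -0.016978)
  m=+2: Y*=(0.267065, 0.104008)  Y=(-0.081687, 0.162815)  product (-0.038750, 0.034986)
  m=+3: Y*=(0.086840, -0.139419)  Y=(0.404890, -0.035670)  product (0.030188, -0.059547)
  m=+4: Y*=(0.314218, 0.288501)  Y=(-0.150387, -0.201666)  product (0.010926, -0.106754)
Accumulated sum (0.030583, 0.000000); after 4π/(2l+1) scaling, (0.042701, 0.000000) ⇒ P_4 = 0.042701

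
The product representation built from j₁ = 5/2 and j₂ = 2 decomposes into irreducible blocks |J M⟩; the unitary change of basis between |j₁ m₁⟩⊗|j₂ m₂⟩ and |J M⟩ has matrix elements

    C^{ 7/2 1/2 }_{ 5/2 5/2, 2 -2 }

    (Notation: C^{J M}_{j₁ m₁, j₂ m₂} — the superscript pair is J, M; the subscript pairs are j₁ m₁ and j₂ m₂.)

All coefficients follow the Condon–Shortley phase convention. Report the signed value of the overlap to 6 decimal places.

triangle: 1!·4!·3!/9! = 144/362880
(j±m)!: 5!·0!·0!·4!·4!·3! = 414720
prefactor² = (2J+1)·Δ·N² = 9216/7
  k=0: +1/(0!·1!·0!·0!·4!·3!) = 1/144
Σ = 1/144  ⇒  CG² = 9216/7·(1/144)² = 4/63
CG = +√(4/63) = +0.251976

+0.251976  (= +√(4/63))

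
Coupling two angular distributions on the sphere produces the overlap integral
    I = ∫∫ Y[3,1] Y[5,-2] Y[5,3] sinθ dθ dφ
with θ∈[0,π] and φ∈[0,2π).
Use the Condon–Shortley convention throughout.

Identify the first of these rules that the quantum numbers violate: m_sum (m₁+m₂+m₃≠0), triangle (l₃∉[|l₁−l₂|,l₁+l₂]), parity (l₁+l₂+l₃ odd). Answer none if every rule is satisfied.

azimuthal sum: 1 − 2 + 3 = 2  ✗
2 ≤ 5 ≤ 8 (triangle on l)
L = 3 + 5 + 5 = 13 (odd)

m_sum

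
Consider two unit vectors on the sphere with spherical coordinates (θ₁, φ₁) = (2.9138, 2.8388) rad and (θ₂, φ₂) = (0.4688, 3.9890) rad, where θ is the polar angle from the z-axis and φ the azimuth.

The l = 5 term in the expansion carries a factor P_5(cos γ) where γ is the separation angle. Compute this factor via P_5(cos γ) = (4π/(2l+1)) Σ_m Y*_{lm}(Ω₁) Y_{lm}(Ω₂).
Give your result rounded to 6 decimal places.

Expand P_5 via completeness: Σ_{m} conj(Y_{5,m}) at Ω₁ times Y_{5,m} at Ω₂ —
  term(m=-5) = 0.00000 + 0.00000j   from Y*(Ω₁)=-0.00002 + 0.00027j, Y(Ω₂)=0.00400 - 0.00777j
  term(m=-4) = 0.00002 - 0.00020j   from Y*(Ω₁)=-0.00131 + 0.00348j, Y(Ω₂)=-0.05289 + 0.01340j
  term(m=-3) = -0.00563 + 0.00180j   from Y*(Ω₁)=-0.01848 + 0.02369j, Y(Ω₂)=0.16236 + 0.11093j
  term(m=-2) = 0.04439 + 0.04965j   from Y*(Ω₁)=-0.12786 + 0.08852j, Y(Ω₂)=-0.05298 - 0.42498j
  term(m=-1) = 0.08947 - 0.20002j   from Y*(Ω₁)=-0.45749 + 0.14292j, Y(Ω₂)=-0.30261 + 0.34268j
  term(m=+0) = 0.05088 + 0.00000j   from Y*(Ω₁)=-0.60473 + 0.00000j, Y(Ω₂)=-0.08413 + 0.00000j
  term(m=+1) = 0.08947 + 0.20002j   from Y*(Ω₁)=0.45749 + 0.14292j, Y(Ω₂)=0.30261 + 0.34268j
  term(m=+2) = 0.04439 - 0.04965j   from Y*(Ω₁)=-0.12786 - 0.08852j, Y(Ω₂)=-0.05298 + 0.42498j
  term(m=+3) = -0.00563 - 0.00180j   from Y*(Ω₁)=0.01848 + 0.02369j, Y(Ω₂)=-0.16236 + 0.11093j
  term(m=+4) = 0.00002 + 0.00020j   from Y*(Ω₁)=-0.00131 - 0.00348j, Y(Ω₂)=-0.05289 - 0.01340j
  term(m=+5) = 0.00000 - 0.00000j   from Y*(Ω₁)=0.00002 + 0.00027j, Y(Ω₂)=-0.00400 - 0.00777j
Accumulated sum 0.30739 + 0.00000j; after 4π/(2l+1) scaling, 0.35117 + 0.00000j ⇒ P_5 = 0.351167

0.351167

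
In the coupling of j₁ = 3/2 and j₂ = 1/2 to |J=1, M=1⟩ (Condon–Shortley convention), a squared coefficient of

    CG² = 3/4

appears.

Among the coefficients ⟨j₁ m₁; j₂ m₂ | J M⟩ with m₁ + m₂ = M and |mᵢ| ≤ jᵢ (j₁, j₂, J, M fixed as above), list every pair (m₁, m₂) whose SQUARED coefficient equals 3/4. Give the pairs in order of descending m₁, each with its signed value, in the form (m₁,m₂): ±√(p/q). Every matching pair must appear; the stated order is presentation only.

Admissible pairs with m₁+m₂ = M = 1: (1/2,1/2), (3/2,-1/2)
  (m₁,m₂)=(3/2,-1/2): CG² = 3/4, CG = +√(3/4)   ← matches the target
  (m₁,m₂)=(1/2,1/2): CG² = 1/4, CG = −√(1/4)
Pairs with CG² = 3/4: (3/2,-1/2): +√(3/4)

(3/2,-1/2): +√(3/4)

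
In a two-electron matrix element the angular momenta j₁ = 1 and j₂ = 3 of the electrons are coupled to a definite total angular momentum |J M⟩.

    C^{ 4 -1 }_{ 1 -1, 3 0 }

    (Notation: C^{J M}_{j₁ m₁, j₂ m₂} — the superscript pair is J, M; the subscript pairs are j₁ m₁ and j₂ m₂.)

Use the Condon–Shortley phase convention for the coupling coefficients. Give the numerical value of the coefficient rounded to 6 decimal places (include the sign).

+√(5/14) ≈ +0.597614

triangle: 0!*2!*6!/9! = 1440/362880
(j±m)!: 0!*2!*3!*3!*3!*5! = 51840
prefactor² = (2J+1)*Δ*N² = 12960/7
  k=0: +1/(0!*0!*2!*3!*0!*3!) = 1/72
Σ = 1/72  ⇒  CG² = 12960/7*(1/72)² = 5/14
CG = +√(5/14) = +0.597614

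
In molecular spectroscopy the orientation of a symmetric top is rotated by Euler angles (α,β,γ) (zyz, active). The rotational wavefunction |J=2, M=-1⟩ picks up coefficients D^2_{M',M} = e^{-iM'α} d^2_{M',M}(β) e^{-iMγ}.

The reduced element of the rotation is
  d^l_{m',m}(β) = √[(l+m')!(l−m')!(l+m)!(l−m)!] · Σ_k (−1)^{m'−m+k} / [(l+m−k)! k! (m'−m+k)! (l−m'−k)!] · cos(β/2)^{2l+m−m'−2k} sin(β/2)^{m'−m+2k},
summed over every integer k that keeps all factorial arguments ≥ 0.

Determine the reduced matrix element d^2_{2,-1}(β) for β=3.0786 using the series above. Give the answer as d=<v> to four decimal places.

d=-0.0629

d^2_{2,-1}(β=3.0786) via the finite sum:
With c≡cos(β/2)=0.031491 and s≡sin(β/2)=0.999504, N=[24·1·1·6]^{1/2}=12.000000
The bounds max(0,m−m')=0 and min(l+m,l−m')=0 give 1 term
  k=0: (−1)^3·12.0000/(6)·0.0315^1·0.9995^3 = -0.062889
d^2_{2,-1}(3.0786) = -0.062889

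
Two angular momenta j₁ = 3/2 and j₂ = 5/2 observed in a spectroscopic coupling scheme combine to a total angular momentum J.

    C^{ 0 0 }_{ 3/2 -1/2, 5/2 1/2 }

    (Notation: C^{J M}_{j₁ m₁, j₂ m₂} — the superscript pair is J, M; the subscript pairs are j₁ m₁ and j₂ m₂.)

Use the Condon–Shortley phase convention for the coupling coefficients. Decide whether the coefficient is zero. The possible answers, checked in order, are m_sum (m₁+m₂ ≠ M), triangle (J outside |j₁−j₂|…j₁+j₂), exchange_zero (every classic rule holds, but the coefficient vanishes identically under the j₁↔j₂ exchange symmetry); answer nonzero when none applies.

m-sum: m₁+m₂ = -1/2+1/2 = 0, M = 0  ✓
triangle: need |j₁−j₂| ≤ J ≤ j₁+j₂, i.e. J ∈ [1, 4]; J = 0 is outside ✗ ⇒ coefficient is 0

triangle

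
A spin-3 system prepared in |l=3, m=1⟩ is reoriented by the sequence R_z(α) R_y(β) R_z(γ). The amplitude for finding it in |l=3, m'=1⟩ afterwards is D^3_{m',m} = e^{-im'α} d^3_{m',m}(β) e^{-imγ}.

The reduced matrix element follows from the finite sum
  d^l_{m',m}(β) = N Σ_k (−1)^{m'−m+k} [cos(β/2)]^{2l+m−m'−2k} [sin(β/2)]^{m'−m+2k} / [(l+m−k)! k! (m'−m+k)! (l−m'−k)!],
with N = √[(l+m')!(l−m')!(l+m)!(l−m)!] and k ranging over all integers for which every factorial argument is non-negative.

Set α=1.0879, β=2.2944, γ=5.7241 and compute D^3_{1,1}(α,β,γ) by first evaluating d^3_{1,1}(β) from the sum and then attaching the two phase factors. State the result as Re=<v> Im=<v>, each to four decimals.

D^3_{1,1}(1.0879,2.2944,5.7241) = e^{-i·1·1.0879}·d^3_{1,1}(2.2944)·e^{-i·1·5.7241}. Compute d first:
Half-angle: c=0.411042, s=0.911617. N=√(24·2·24·2)=48.000000
The bounds max(0,m−m')=0 and min(l+m,l−m')=2 give 3 terms
  k=0: (−1)^0·48.0000/(48)·0.4110^6·0.9116^0 = +0.004823
  k=1: (−1)^1·48.0000/(6)·0.4110^4·0.9116^2 = -0.189783
  k=2: (−1)^2·48.0000/(8)·0.4110^2·0.9116^4 = +0.700119
d^3_{1,1}(2.2944) = +0.004823 -0.189783 +0.700119 = +0.515159
Phases: e^{-i·(1)·1.0879}=+0.464346-0.885654i, e^{-i·(1)·5.7241}=+0.847741+0.530411i ⇒ D=+0.444791-0.259903i

Re=0.4448 Im=-0.2599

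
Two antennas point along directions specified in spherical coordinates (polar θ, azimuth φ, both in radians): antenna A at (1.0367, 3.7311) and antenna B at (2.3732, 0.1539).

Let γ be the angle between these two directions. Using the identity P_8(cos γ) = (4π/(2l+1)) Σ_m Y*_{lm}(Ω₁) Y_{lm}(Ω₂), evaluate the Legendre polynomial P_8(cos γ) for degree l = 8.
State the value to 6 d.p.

-0.403645

Summing Y*_{l m}(θ₁,φ₁)·Y_{l m}(θ₂,φ₂) over m ∈ [−8, 8]; prefactor 4π/(2·8+1) = 0.739198:
  m=-8: (0.000570, -0.155274) × (0.009344, -0.026449) = (-0.004102, -0.001466)  (running Σ = (-0.004102, -0.001466))
  m=-7: (0.203100, 0.306084) × (-0.054991, 0.102236) = (-0.042461, 0.003932)  (running Σ = (-0.046563, 0.002466))
  m=-6: (-0.407812, -0.170238) × (0.172794, -0.228532) = (-0.109372, 0.063782)  (running Σ = (-0.155935, 0.066248))
  m=-5: (0.170239, -0.033457) × (-0.323754, 0.313620) = (-0.044623, 0.064222)  (running Σ = (-0.200558, 0.130470))
  m=-4: (0.180546, -0.179884) × (0.317769, -0.224754) = (0.016942, -0.097740)  (running Σ = (-0.183616, 0.032731))
  m=-3: (-0.062309, 0.311013) × (0.003340, -0.001662) = (0.000309, 0.001142)  (running Σ = (-0.183307, 0.033873))
  m=-2: (0.039883, 0.096537) × (-0.356381, 0.113295) = (-0.025151, -0.029885)  (running Σ = (-0.208458, 0.003988))
  m=-1: (-0.280562, -0.187651) × (0.179206, -0.027800) = (-0.055495, -0.025829)  (running Σ = (-0.263953, -0.021841))
  m=0: (-0.055938, -0.000000) × (0.324502, 0.000000) = (-0.018152, -0.000000)  (running Σ = (-0.282105, -0.021841))
  m=1: (0.280562, -0.187651) × (-0.179206, -0.027800) = (-0.055495, 0.025829)  (running Σ = (-0.337600, 0.003988))
  m=2: (0.039883, -0.096537) × (-0.356381, -0.113295) = (-0.025151, 0.029885)  (running Σ = (-0.362750, 0.033873))
  m=3: (0.062309, 0.311013) × (-0.003340, -0.001662) = (0.000309, -0.001142)  (running Σ = (-0.362442, 0.032731))
  m=4: (0.180546, 0.179884) × (0.317769, 0.224754) = (0.016942, 0.097740)  (running Σ = (-0.345499, 0.130470))
  m=5: (-0.170239, -0.033457) × (0.323754, 0.313620) = (-0.044623, -0.064222)  (running Σ = (-0.390122, 0.066248))
  m=6: (-0.407812, 0.170238) × (0.172794, 0.228532) = (-0.109372, -0.063782)  (running Σ = (-0.499495, 0.002466))
  m=7: (-0.203100, 0.306084) × (0.054991, 0.102236) = (-0.042461, -0.003932)  (running Σ = (-0.541956, -0.001466))
  m=8: (0.000570, 0.155274) × (0.009344, 0.026449) = (-0.004102, 0.001466)  (running Σ = (-0.546057, -0.000000))
Accumulated sum (-0.546057, -0.000000); after 4π/(2l+1) scaling, (-0.403645, -0.000000) ⇒ P_8 = -0.403645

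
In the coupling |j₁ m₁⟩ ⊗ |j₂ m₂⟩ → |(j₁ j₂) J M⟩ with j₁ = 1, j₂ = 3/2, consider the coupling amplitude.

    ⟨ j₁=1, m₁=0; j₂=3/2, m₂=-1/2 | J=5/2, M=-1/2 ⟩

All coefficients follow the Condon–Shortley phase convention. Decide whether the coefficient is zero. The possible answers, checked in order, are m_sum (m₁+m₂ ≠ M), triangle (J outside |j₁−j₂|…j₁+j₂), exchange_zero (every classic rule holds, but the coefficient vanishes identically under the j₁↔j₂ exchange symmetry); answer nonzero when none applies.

nonzero

m-sum: m₁+m₂ = 0+(-1/2) = -1/2, M = -1/2  ✓
triangle: |j₁−j₂| = 1/2 ≤ J = 5/2 ≤ j₁+j₂ = 5/2  ✓
exchange: j₁≠j₂ or m₁≠m₂ — the exchange symmetry imposes no constraint here
value check: CG = +√(3/5) = +0.774597 ≠ 0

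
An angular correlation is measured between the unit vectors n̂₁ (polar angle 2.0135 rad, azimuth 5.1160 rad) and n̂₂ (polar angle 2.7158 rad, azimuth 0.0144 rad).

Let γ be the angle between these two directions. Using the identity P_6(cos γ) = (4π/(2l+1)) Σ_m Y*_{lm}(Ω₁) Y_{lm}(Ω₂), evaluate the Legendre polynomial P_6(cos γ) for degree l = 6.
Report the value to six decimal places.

0.295424

Term-by-term m-sum for l=6 (normalisation 4π/13 = 0.966644):
  m=-6: Y*=0.19770 - 0.17337j  Y=0.00239 - 0.00021j  product 0.00044 - 0.00046j
  m=-5: Y*=-0.38936 - 0.18677j  Y=-0.01827 + 0.00132j  product 0.00736 + 0.00290j
  m=-4: Y*=-0.01057 + 0.24205j  Y=0.08422 - 0.00486j  product 0.00029 + 0.02044j
  m=-3: Y*=-0.18909 + 0.07116j  Y=-0.25574 + 0.01105j  product 0.04757 - 0.02029j
  m=-2: Y*=0.21918 + 0.22896j  Y=0.48719 - 0.01403j  product 0.10999 + 0.10847j
  m=-1: Y*=-0.03795 + 0.08887j  Y=-0.43677 + 0.00629j  product 0.01602 - 0.03905j
  m=+0: Y*=0.32345 + 0.00000j  Y=-0.17841 + 0.00000j  product -0.05771 + 0.00000j
  m=+1: Y*=0.03795 + 0.08887j  Y=0.43677 + 0.00629j  product 0.01602 + 0.03905j
  m=+2: Y*=0.21918 - 0.22896j  Y=0.48719 + 0.01403j  product 0.10999 - 0.10847j
  m=+3: Y*=0.18909 + 0.07116j  Y=0.25574 + 0.01105j  product 0.04757 + 0.02029j
  m=+4: Y*=-0.01057 - 0.24205j  Y=0.08422 + 0.00486j  product 0.00029 - 0.02044j
  m=+5: Y*=0.38936 - 0.18677j  Y=0.01827 + 0.00132j  product 0.00736 - 0.00290j
  m=+6: Y*=0.19770 + 0.17337j  Y=0.00239 + 0.00021j  product 0.00044 + 0.00046j
Total Σ_m = 0.30562 + 0.00000j. Multiply by 0.966644: 0.29542 + 0.00000j. P_6(cos γ) = 0.295424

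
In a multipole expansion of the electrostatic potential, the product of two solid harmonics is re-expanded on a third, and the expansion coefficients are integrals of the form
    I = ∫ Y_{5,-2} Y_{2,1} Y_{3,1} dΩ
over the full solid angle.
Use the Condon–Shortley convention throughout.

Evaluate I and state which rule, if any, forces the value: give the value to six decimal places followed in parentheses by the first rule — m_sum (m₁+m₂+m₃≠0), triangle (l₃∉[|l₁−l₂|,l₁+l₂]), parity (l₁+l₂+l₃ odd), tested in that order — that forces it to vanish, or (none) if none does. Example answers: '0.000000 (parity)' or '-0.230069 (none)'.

Checks pass: Σm=0; 10 even; l₃=3∈[3,7].
(2·5+1)(2·2+1)(2·3+1) = 385
Δ: 4! 6! 0! / 11! → 1/2310
sum: t=2:+1/144 = 1/144
3j²(5 2 3; 0 0 0) = Δ·Π!·Σ² = 10/231  (sign -1)
sum: t=3:−1/288 = -1/288
3j²(5 2 3; -2 1 1) = Δ·Π!·Σ² = 1/22  (sign -1)
combine: 4πI² = 385·10/231·1/22 = 25/33
take √, sign +1: I = 0.24553200
No selection rule forces the value: the integral is nonzero (none).

0.245532 (none)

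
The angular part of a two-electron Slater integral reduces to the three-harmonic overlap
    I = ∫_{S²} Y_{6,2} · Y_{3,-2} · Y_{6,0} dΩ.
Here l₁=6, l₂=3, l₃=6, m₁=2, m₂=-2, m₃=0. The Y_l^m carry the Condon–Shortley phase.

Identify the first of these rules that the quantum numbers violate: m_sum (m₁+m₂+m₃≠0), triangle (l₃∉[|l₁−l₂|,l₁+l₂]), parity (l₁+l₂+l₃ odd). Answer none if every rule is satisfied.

parity

m₁+m₂+m₃ = 2 − 2 + 0 = 0  ✓
triangle: |6−3|=3 ≤ l₃=6 ≤ 6+3=9  ✓
parity: l₁+l₂+l₃ = 15 is odd  ✗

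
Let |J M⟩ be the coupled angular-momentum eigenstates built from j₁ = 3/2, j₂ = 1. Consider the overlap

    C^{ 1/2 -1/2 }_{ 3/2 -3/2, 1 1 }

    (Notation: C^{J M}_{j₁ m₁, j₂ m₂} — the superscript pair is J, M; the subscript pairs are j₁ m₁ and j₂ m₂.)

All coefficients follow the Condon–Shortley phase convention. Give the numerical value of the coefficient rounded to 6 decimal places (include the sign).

triangle: 2!*1!*0!/4! = 2/24
(j±m)!: 0!*3!*2!*0!*0!*1! = 12
prefactor² = (2J+1)*Δ*N² = 2
  k=2: +1/(2!*0!*1!*0!*0!*0!) = 1/2
Σ = 1/2  ⇒  CG² = 2*(1/2)² = 1/2
CG = +√(1/2) = +0.707107

+√(1/2) = +0.707107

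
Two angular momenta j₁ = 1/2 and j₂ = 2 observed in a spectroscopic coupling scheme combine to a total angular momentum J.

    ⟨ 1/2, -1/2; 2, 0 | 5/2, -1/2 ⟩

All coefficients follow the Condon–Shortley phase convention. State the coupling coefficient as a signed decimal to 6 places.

+0.774597

j₁+j₂−J=0  J+j₁−j₂=1  J−j₁+j₂=4  j₁+j₂+J+1=6
(j₁±m₁, j₂±m₂, J±M) = (0,1,2,2,2,3)
P² = 48/5
sum k=0..0:
  [0] +1/4 = 1/4
S = 1/4
C² = P²·S² = 3/5 ; C = +0.774597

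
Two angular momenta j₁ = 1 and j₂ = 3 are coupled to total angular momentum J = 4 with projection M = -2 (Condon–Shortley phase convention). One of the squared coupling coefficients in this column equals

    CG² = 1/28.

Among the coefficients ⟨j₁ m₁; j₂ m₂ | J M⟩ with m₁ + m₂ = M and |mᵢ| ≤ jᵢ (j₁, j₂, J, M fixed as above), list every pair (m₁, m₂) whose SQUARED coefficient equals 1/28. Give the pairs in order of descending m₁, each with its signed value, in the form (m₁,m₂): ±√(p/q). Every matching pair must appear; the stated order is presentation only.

(1,-3): +√(1/28)

Admissible pairs with m₁+m₂ = M = -2: (-1,-1), (0,-2), (1,-3)
  (m₁,m₂)=(1,-3): CG² = 1/28, CG = +√(1/28)   ← matches the target
  (m₁,m₂)=(0,-2): CG² = 3/7, CG = +√(3/7)
  (m₁,m₂)=(-1,-1): CG² = 15/28, CG = +√(15/28)
Pairs with CG² = 1/28: (1,-3): +√(1/28)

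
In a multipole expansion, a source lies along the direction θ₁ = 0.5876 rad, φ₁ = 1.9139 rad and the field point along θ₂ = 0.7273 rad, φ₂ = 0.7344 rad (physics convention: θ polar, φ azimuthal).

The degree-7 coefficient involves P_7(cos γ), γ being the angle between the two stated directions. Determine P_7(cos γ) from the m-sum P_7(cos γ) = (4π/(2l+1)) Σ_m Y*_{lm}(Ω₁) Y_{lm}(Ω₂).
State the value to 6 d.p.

Summing Y*_{l m}(θ₁,φ₁)·Y_{l m}(θ₂,φ₂) over m ∈ [−7, 7]; prefactor 4π/(2·7+1) = 0.837758:
  [-7]  conj(Y_{7,-7})(Ω₁) = (0.005424, 0.005942) ; Y_{7,-7}(Ω₂) = (0.011929, 0.026119) ; Δ = (-0.000091, 0.000213)
  [-6]  conj(Y_{7,-6})(Ω₁) = (0.021184, -0.039925) ; Y_{7,-6}(Ω₂) = (-0.036362, 0.115101) ; Δ = (0.003825, 0.003890)
  [-5]  conj(Y_{7,-5})(Ω₁) = (-0.152177, -0.022178) ; Y_{7,-5}(Ω₂) = (-0.257132, 0.150799) ; Δ = (0.042474, -0.017245)
  [-4]  conj(Y_{7,-4})(Ω₁) = (0.068267, 0.339594) ; Y_{7,-4}(Ω₂) = (-0.446148, -0.092295) ; Δ = (0.000885, -0.157810)
  [-3]  conj(Y_{7,-3})(Ω₁) = (0.418259, -0.251562) ; Y_{7,-3}(Ω₂) = (-0.205522, -0.280460) ; Δ = (-0.156514, -0.065603)
  [-2]  conj(Y_{7,-2})(Ω₁) = (-0.229643, -0.188073) ; Y_{7,-2}(Ω₂) = (-0.009766, 0.095412) ; Δ = (0.020187, -0.020074)
  [-1]  conj(Y_{7,-1})(Ω₁) = (0.076394, -0.213850) ; Y_{7,-1}(Ω₂) = (-0.291870, 0.263521) ; Δ = (0.034057, 0.082548)
  [+0]  conj(Y_{7,0})(Ω₁) = (-0.382596, -0.000000) ; Y_{7,0}(Ω₂) = (-0.023894, 0.000000) ; Δ = (0.009142, 0.000000)
  [+1]  conj(Y_{7,1})(Ω₁) = (-0.076394, -0.213850) ; Y_{7,1}(Ω₂) = (0.291870, 0.263521) ; Δ = (0.034057, -0.082548)
  [+2]  conj(Y_{7,2})(Ω₁) = (-0.229643, 0.188073) ; Y_{7,2}(Ω₂) = (-0.009766, -0.095412) ; Δ = (0.020187, 0.020074)
  [+3]  conj(Y_{7,3})(Ω₁) = (-0.418259, -0.251562) ; Y_{7,3}(Ω₂) = (0.205522, -0.280460) ; Δ = (-0.156514, 0.065603)
  [+4]  conj(Y_{7,4})(Ω₁) = (0.068267, -0.339594) ; Y_{7,4}(Ω₂) = (-0.446148, 0.092295) ; Δ = (0.000885, 0.157810)
  [+5]  conj(Y_{7,5})(Ω₁) = (0.152177, -0.022178) ; Y_{7,5}(Ω₂) = (0.257132, 0.150799) ; Δ = (0.042474, 0.017245)
  [+6]  conj(Y_{7,6})(Ω₁) = (0.021184, 0.039925) ; Y_{7,6}(Ω₂) = (-0.036362, -0.115101) ; Δ = (0.003825, -0.003890)
  [+7]  conj(Y_{7,7})(Ω₁) = (-0.005424, 0.005942) ; Y_{7,7}(Ω₂) = (-0.011929, 0.026119) ; Δ = (-0.000091, -0.000213)
Total Σ_m = (-0.101211, 0.000000). Multiply by 0.837758: (-0.084790, 0.000000). P_7(cos γ) = -0.084790

-0.084790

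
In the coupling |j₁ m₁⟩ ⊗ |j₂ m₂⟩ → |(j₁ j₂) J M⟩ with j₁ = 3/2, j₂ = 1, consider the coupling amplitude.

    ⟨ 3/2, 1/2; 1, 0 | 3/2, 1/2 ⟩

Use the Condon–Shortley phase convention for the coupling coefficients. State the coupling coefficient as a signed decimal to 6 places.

+√(1/15) ≈ +0.258199

triangle: 1!·2!·1!/5! = 2/120
(j±m)!: 2!·1!·1!·1!·2!·1! = 4
prefactor² = (2J+1)·Δ·N² = 4/15
  k=0: +1/(0!·1!·1!·1!·1!·0!) = 1
  k=1: −1/(1!·0!·0!·0!·2!·1!) = -1/2
Σ = 1/2  ⇒  CG² = 4/15·(1/2)² = 1/15
CG = +√(1/15) = +0.258199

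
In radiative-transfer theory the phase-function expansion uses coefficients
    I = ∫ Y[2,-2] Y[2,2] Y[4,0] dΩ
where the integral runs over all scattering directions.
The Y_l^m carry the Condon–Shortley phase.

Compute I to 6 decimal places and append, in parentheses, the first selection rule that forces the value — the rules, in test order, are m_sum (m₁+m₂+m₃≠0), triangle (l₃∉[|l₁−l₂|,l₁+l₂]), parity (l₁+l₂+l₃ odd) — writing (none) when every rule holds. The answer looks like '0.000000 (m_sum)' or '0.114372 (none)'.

Checks pass: Σm=0; 8 even; l₃=4∈[0,4].
(2·2+1)(2·2+1)(2·4+1) = 225
Δ: 0! 4! 4! / 9! → 1/630
sum: t=0:+1/16 = 1/16
3j²(2 2 4; 0 0 0) = Δ·Π!·Σ² = 2/35  (sign +1)
sum: t=0:+1/576 = 1/576
3j²(2 2 4; -2 2 0) = Δ·Π!·Σ² = 1/630  (sign +1)
combine: 4πI² = 225·2/35·1/630 = 1/49
take √, sign +1: I = 0.04029926
No selection rule forces the value: the integral is nonzero (none).

0.040299 (none)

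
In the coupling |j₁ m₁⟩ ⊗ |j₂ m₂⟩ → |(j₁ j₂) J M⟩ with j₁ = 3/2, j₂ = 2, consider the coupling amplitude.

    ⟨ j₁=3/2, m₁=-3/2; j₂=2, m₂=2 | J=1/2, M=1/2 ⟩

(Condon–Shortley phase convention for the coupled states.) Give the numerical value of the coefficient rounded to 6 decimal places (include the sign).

j₁+j₂−J=3  J+j₁−j₂=0  J−j₁+j₂=1  j₁+j₂+J+1=5
(j₁±m₁, j₂±m₂, J±M) = (0,3,4,0,1,0)
P² = 72/5
sum k=3..3:
  [3] −1/6 = -1/6
S = -1/6
C² = P²·S² = 2/5 ; C = -0.632456

-0.632456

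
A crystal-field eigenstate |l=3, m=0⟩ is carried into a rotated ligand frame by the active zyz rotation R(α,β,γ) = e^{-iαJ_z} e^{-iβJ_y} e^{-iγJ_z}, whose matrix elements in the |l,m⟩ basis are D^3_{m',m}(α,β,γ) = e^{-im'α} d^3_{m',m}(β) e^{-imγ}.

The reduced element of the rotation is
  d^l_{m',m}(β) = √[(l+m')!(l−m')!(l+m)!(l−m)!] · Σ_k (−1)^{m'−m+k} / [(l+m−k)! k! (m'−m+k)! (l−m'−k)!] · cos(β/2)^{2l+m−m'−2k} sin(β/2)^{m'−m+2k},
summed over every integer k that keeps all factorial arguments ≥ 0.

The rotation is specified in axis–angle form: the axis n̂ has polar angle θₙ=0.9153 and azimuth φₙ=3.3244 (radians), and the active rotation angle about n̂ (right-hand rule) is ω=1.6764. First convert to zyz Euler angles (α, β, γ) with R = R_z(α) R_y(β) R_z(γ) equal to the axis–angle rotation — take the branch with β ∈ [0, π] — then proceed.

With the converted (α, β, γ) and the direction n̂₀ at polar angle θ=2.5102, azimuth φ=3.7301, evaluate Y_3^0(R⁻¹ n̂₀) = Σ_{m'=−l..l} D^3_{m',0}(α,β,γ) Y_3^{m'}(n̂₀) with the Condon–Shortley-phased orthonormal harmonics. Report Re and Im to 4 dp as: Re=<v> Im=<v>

Axis–angle → zyz. n̂ = (sinθₙcosφₙ, sinθₙsinφₙ, cosθₙ) = (-0.779536, -0.144114, +0.609553), ω = 1.6764.
R = I cosω + sinω [n̂]ₓ + (1−cosω) n̂n̂ᵀ gives
  R = [+0.566323, -0.481973, -0.668566; +0.730341, -0.082449, +0.678089; -0.381944, -0.872298, +0.305312]
β = atan2(√(R₁₃²+R₂₃²), R₃₃) = 1.260531; α = atan2(R₂₃, R₁₃) mod 2π = 2.349123; γ = atan2(R₃₂, −R₃₁) mod 2π = 5.125101
Need the full column D^3_{m',0} for m'=−3..3 at α=2.3491, β=1.2605, γ=5.1251.
cos(β/2)=0.807871, sin(β/2)=0.589359
d^3_{-3,0}: single k=3 term ⇒ +0.482704;  D = +0.348487+0.334006i
d^3_{-2,0}: k∈[2..3] ⇒ +0.810381 -0.431285 = +0.379095;  D = -0.005361-0.379057i
d^3_{-1,0}: k∈[1..3] ⇒ +0.702556 -1.121704 +0.198991 = -0.220157;  D = +0.154570-0.156771i
d^3_{0,0}: k∈[0..3] ⇒ +0.278005 -1.331591 +0.708674 -0.041906 = -0.386818;  D = -0.386818+0.000000i
d^3_{1,0}: k∈[0..2] ⇒ -0.702556 +1.121704 -0.198991 = +0.220157;  D = -0.154570-0.156771i
d^3_{2,0}: k∈[0..1] ⇒ +0.810381 -0.431285 = +0.379095;  D = -0.005361+0.379057i
d^3_{3,0}: single k=0 term ⇒ -0.482704;  D = -0.348487+0.334006i
Y_3^{m'}(θ=2.5102,φ=3.7301) and Σ D·Y over m':
  (+0.3485+0.3340i)·(+0.0166+0.0842i)  (-0.0054-0.3791i)·(-0.1103+0.2654i)  (+0.1546-0.1568i)·(-0.3583+0.2391i)  (-0.3868+0.0000i)·(-0.0777+0.0000i)  (-0.1546-0.1568i)·(+0.3583+0.2391i)  (-0.0054+0.3791i)·(-0.1103-0.2654i)  (-0.3485+0.3340i)·(-0.0166+0.0842i)
Y_3^0(R⁻¹ n̂) = +0.152012+0.000000i

Re=0.1520 Im=0.0000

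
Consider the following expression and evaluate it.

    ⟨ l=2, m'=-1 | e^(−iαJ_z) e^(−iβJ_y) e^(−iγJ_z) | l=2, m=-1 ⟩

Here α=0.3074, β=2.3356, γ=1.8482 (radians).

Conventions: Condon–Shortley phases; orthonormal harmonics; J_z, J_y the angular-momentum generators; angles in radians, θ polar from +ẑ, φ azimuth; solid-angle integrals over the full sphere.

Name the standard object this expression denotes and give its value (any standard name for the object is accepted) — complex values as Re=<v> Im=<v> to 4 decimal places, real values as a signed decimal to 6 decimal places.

Wigner D-matrix element, Re=0.2025 Im=-0.3058

This is a Wigner D-matrix element — the rotation-matrix element ⟨l m'| R(α,β,γ) |l m⟩ in the angular-momentum basis.
D^2_{-1,-1}(0.3074,2.3356,1.8482) = e^{-i·-1·0.3074}·d^2_{-1,-1}(2.3356)·e^{-i·-1·1.8482}. Compute d first:
With c≡cos(β/2)=0.392176 and s≡sin(β/2)=0.919890, N=[1·6·1·6]^{1/2}=6.000000
The bounds max(0,m−m')=0 and min(l+m,l−m')=1 give 2 terms
  k=0: (−1)^0·6.0000/(6)·0.3922^4·0.9199^0 = +0.023655
  k=1: (−1)^1·6.0000/(2)·0.3922^2·0.9199^2 = -0.390442
d^2_{-1,-1}(2.3356) = +0.023655 -0.390442 = -0.366786
D = (+0.953124+0.302582i)·(-0.366786)·(-0.273860+0.961770i) = +0.202479-0.305834i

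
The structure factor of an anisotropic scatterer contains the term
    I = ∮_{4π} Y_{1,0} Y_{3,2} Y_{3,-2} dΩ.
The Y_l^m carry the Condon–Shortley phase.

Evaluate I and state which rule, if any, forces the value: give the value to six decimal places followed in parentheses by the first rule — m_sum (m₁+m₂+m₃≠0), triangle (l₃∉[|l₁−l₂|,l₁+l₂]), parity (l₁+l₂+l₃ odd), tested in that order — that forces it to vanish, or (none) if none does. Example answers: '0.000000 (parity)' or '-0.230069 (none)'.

0.000000 (parity)

L=7 odd ⇒ parity kills the (l;000) factor ⇒ I = 0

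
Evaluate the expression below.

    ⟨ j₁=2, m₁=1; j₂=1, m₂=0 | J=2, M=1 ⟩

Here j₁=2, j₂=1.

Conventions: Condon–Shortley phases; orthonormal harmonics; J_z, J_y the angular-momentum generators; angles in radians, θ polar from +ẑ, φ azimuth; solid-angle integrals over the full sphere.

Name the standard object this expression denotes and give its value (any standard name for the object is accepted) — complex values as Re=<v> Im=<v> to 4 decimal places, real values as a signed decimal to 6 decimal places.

This is a Clebsch–Gordan (vector-coupling) coefficient.
√[5·1!3!1!/6! · 3!1!1!1!3!1!] = √(3/2)
  +(−1)^0/∏(0,1,1,1,2,0)! = 1/2  (running 1/2)
  +(−1)^1/∏(1,0,0,0,3,1)! = -1/6  (running 1/3)
⟨..|..⟩ = √(3/2)·(1/3) = +0.408248

Clebsch–Gordan coefficient, +√(1/6) ≈ +0.408248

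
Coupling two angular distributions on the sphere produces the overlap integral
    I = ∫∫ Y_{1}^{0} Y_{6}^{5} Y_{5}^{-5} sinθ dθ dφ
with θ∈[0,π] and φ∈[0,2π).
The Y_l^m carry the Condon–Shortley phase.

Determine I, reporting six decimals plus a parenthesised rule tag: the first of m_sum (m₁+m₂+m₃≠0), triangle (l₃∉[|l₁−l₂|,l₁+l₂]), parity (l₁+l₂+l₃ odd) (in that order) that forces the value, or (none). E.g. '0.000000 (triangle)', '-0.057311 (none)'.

Rules hold: Σm=0, L=12 even, 5≤5≤7.
N = 3·13·11 = 429
Δ = 2!·0!·10!/13! = 1/858
Racah Σ t=1..1: t=1:−1/14400 = -1/14400
⇒ 3j(1 6 5; 0 0 0)² = 6/143, sgn +1
Racah Σ t=1..1: t=1:−1/3628800 = -1/3628800
⇒ 3j(1 6 5; 0 5 -5)² = 1/78, sgn -1
4πI² = N·(3j₀)²·(3jₘ)² = 3/13
I = -1·√(0.230769/4π) = -0.13551395
No selection rule forces the value: the integral is nonzero (none).

-0.135514 (none)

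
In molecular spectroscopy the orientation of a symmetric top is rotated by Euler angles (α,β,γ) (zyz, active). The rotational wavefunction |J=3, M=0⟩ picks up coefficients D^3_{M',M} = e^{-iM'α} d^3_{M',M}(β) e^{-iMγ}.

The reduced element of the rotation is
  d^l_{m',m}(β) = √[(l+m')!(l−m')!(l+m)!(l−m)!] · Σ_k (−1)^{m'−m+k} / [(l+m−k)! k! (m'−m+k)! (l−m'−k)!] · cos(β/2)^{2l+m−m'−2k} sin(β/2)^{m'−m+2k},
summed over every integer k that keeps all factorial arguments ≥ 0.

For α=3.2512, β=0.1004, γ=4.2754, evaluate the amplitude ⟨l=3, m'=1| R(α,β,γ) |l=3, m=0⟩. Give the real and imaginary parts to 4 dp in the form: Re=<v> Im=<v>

Re=0.1704 Im=-0.0188

Split into d^3_{1,0}(β=0.1004) × two z-phases.
c=cos(0.100400/2)=0.998740, s=sin(0.100400/2)=0.050179; N=√[24·2·6·6]=41.569219
k: max(0,(0)−(1))=0 … min(3+(0),3−(1))=2
  k=0: (−1)^1·41.5692/(12)·0.9987^5·0.0502^1 = -0.172733
  k=1: (−1)^2·41.5692/(4)·0.9987^3·0.0502^3 = +0.001308
  k=2: (−1)^3·41.5692/(12)·0.9987^1·0.0502^5 = -0.000001
d^3_{1,0}(0.1004) = -0.172733 +0.001308 -0.000001 = -0.171426
D = (-0.993999+0.109388i)·(-0.171426)·(+1.000000+0.000000i) = +0.170397-0.018752i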